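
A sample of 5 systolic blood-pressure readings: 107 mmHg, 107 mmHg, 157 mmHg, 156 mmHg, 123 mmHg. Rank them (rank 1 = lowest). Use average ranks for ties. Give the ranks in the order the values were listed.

1.5, 1.5, 5, 4, 3

Sorted (ascending): 107, 107, 123, 156, 157
The 2 values of 107 occupy positions 1–2 → average rank (1+2)/2 = 1.5.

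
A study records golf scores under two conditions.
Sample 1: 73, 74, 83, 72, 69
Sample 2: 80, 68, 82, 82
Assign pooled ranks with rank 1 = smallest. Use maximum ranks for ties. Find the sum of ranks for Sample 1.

23

Sorted (ascending): 68, 69, 72, 73, 74, 80, 82, 82, 83
The 2 values of 82 occupy positions 7–8 → each gets rank 8.
Sample 1 values → pooled ranks: 73→4, 74→5, 83→9, 72→3, 69→2
Rank sum = 4 + 5 + 9 + 3 + 2 = 23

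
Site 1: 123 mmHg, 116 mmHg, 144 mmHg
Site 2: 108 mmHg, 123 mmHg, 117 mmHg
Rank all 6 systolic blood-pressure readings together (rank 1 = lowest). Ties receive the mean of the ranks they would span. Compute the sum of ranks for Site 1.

12.5

Sorted (ascending): 108, 116, 117, 123, 123, 144
The 2 values of 123 occupy positions 4–5 → average rank (4+5)/2 = 4.5.
Site 1 values → pooled ranks: 123→4.5, 116→2, 144→6
Rank sum = 4.5 + 2 + 6 = 12.5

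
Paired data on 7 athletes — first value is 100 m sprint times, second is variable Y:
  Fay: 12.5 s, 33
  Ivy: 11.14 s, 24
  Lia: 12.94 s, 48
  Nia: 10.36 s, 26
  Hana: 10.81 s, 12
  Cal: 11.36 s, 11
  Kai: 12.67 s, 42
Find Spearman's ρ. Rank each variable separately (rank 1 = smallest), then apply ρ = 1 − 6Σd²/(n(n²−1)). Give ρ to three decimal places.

0.679

Ranks of variable 1: 5, 3, 7, 1, 2, 4, 6
Ranks of variable 2: 5, 3, 7, 4, 2, 1, 6
d = r₁ − r₂: 0, 0, 0, -3, 0, 3, 0
d²: 0, 0, 0, 9, 0, 9, 0; Σd² = 18
ρ = 1 − 6·18/(7·48) = 1 − 108/336 = 0.679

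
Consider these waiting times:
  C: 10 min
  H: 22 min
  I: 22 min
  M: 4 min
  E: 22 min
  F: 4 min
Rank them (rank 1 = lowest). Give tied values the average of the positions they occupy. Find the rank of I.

Sorted (ascending): 4, 4, 10, 22, 22, 22
The 2 values of 4 occupy positions 1–2 → average rank (1+2)/2 = 1.5.
The 3 values of 22 occupy positions 4–6 → average rank 5.
I has value 22 min → rank 5.

5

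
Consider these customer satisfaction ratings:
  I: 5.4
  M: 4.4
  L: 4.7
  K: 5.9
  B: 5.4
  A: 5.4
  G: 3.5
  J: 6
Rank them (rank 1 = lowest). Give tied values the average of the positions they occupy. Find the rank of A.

Sorted (ascending): 3.5, 4.4, 4.7, 5.4, 5.4, 5.4, 5.9, 6
The 3 values of 5.4 occupy positions 4–6 → average rank 5.
A has value 5.4 → rank 5.

5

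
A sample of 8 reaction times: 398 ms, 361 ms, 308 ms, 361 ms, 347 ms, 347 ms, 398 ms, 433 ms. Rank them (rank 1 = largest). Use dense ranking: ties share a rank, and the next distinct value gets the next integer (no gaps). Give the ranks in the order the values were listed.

Sorted (descending): 433, 398, 398, 361, 361, 347, 347, 308
The 2 values of 398 share dense rank 2.
The 2 values of 361 share dense rank 3.
The 2 values of 347 share dense rank 4.
Remaining distinct values take the next consecutive integers.

2, 3, 5, 3, 4, 4, 2, 1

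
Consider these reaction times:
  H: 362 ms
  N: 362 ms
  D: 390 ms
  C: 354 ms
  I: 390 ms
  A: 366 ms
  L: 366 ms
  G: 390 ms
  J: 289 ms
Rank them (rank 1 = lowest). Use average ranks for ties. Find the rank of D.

Sorted (ascending): 289, 354, 362, 362, 366, 366, 390, 390, 390
The 2 values of 362 occupy positions 3–4 → average rank (3+4)/2 = 3.5.
The 2 values of 366 occupy positions 5–6 → average rank (5+6)/2 = 5.5.
The 3 values of 390 occupy positions 7–9 → average rank 8.
D has value 390 ms → rank 8.

8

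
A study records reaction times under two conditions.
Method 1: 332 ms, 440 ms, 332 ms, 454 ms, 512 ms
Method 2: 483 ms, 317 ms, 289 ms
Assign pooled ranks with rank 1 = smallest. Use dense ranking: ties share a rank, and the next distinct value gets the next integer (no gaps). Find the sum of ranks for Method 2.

Sorted (ascending): 289, 317, 332, 332, 440, 454, 483, 512
The 2 values of 332 share dense rank 3.
Remaining distinct values take the next consecutive integers.
Method 2 values → pooled ranks: 483→6, 317→2, 289→1
Rank sum = 6 + 2 + 1 = 9

9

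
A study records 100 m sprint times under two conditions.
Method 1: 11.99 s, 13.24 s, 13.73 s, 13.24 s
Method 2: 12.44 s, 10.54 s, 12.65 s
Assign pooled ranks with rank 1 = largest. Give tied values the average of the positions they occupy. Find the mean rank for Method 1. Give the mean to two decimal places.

Sorted (descending): 13.73, 13.24, 13.24, 12.65, 12.44, 11.99, 10.54
The 2 values of 13.24 occupy positions 2–3 → average rank (2+3)/2 = 2.5.
Method 1 values → pooled ranks: 11.99→6, 13.24→2.5, 13.73→1, 13.24→2.5
Mean rank = (6 + 2.5 + 1 + 2.5) / 4 = 3.00

3.00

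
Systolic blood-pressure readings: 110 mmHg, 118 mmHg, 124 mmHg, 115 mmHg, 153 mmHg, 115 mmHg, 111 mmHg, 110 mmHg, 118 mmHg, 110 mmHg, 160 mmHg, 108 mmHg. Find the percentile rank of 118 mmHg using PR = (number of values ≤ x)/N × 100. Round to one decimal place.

N = 12.
Strictly below 118: 7. Equal to 118: 2.
PR = 9/12 × 100 = 75.0

75.0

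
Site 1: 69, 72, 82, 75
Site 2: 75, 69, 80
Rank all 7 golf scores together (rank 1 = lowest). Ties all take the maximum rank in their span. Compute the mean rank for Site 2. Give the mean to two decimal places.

Sorted (ascending): 69, 69, 72, 75, 75, 80, 82
The 2 values of 69 occupy positions 1–2 → each gets rank 2.
The 2 values of 75 occupy positions 4–5 → each gets rank 5.
Site 2 values → pooled ranks: 75→5, 69→2, 80→6
Mean rank = (5 + 2 + 6) / 3 = 4.33

4.33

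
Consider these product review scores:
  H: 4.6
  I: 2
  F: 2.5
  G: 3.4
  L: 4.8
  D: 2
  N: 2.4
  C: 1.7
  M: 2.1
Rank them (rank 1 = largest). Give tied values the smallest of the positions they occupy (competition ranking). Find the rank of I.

Sorted (descending): 4.8, 4.6, 3.4, 2.5, 2.4, 2.1, 2, 2, 1.7
The 2 values of 2 occupy positions 7–8 → each gets rank 7.
I has value 2 → rank 7.

7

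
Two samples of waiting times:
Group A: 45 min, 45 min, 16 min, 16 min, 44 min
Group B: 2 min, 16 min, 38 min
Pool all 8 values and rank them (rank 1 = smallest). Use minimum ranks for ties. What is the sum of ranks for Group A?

24

Sorted (ascending): 2, 16, 16, 16, 38, 44, 45, 45
The 3 values of 16 occupy positions 2–4 → each gets rank 2.
The 2 values of 45 occupy positions 7–8 → each gets rank 7.
Group A values → pooled ranks: 45→7, 45→7, 16→2, 16→2, 44→6
Rank sum = 7 + 7 + 2 + 2 + 6 = 24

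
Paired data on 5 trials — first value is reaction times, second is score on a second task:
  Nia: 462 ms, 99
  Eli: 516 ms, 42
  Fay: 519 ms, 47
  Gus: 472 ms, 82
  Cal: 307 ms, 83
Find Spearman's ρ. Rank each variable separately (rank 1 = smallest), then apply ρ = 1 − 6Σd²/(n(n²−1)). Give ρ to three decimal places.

Ranks of variable 1: 2, 4, 5, 3, 1
Ranks of variable 2: 5, 1, 2, 3, 4
d = r₁ − r₂: -3, 3, 3, 0, -3
d²: 9, 9, 9, 0, 9; Σd² = 36
ρ = 1 − 6·36/(5·24) = 1 − 216/120 = -0.800

-0.800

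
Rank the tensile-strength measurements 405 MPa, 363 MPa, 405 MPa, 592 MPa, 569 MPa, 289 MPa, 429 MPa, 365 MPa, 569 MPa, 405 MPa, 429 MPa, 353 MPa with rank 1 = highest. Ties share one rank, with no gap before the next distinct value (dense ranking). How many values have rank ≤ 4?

8

Sorted (descending): 592, 569, 569, 429, 429, 405, 405, 405, 365, 363, 353, 289
The 2 values of 569 share dense rank 2.
The 2 values of 429 share dense rank 3.
The 3 values of 405 share dense rank 4.
Remaining distinct values take the next consecutive integers.
Ranks ≤ 4: {1, 2, 2, 3, 3, 4, 4, 4} → 8 values.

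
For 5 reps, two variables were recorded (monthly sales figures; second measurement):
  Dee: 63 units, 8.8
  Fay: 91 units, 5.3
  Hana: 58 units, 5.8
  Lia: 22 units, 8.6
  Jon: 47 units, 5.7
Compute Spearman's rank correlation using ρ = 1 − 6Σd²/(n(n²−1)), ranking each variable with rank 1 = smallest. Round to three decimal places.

Ranks of variable 1: 4, 5, 3, 1, 2
Ranks of variable 2: 5, 1, 3, 4, 2
d = r₁ − r₂: -1, 4, 0, -3, 0
d²: 1, 16, 0, 9, 0; Σd² = 26
ρ = 1 − 6·26/(5·24) = 1 − 156/120 = -0.300

-0.300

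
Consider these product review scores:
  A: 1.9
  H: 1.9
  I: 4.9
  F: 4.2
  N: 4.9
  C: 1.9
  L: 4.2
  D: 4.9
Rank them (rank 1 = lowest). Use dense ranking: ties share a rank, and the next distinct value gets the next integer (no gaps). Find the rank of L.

2

Sorted (ascending): 1.9, 1.9, 1.9, 4.2, 4.2, 4.9, 4.9, 4.9
The 3 values of 1.9 share dense rank 1.
The 2 values of 4.2 share dense rank 2.
The 3 values of 4.9 share dense rank 3.
L has value 4.2 → rank 2.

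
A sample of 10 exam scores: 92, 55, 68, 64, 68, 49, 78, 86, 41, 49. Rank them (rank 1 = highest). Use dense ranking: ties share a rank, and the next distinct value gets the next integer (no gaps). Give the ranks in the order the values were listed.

Sorted (descending): 92, 86, 78, 68, 68, 64, 55, 49, 49, 41
The 2 values of 68 share dense rank 4.
The 2 values of 49 share dense rank 7.
Remaining distinct values take the next consecutive integers.

1, 6, 4, 5, 4, 7, 3, 2, 8, 7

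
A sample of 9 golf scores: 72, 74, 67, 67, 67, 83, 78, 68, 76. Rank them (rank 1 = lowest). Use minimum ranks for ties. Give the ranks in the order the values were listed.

5, 6, 1, 1, 1, 9, 8, 4, 7

Sorted (ascending): 67, 67, 67, 68, 72, 74, 76, 78, 83
The 3 values of 67 occupy positions 1–3 → each gets rank 1.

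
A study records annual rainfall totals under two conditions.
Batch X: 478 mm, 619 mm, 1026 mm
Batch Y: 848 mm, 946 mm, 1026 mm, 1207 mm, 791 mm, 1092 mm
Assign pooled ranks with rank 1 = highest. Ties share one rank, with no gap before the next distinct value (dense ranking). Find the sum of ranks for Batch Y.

21

Sorted (descending): 1207, 1092, 1026, 1026, 946, 848, 791, 619, 478
The 2 values of 1026 share dense rank 3.
Remaining distinct values take the next consecutive integers.
Batch Y values → pooled ranks: 848→5, 946→4, 1026→3, 1207→1, 791→6, 1092→2
Rank sum = 5 + 4 + 3 + 1 + 6 + 2 = 21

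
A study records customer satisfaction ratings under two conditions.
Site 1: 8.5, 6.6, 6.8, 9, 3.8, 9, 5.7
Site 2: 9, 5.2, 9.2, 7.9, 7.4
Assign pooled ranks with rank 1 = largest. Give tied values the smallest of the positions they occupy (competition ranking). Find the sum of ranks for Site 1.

Sorted (descending): 9.2, 9, 9, 9, 8.5, 7.9, 7.4, 6.8, 6.6, 5.7, 5.2, 3.8
The 3 values of 9 occupy positions 2–4 → each gets rank 2.
Site 1 values → pooled ranks: 8.5→5, 6.6→9, 6.8→8, 9→2, 3.8→12, 9→2, 5.7→10
Rank sum = 5 + 9 + 8 + 2 + 12 + 2 + 10 = 48

48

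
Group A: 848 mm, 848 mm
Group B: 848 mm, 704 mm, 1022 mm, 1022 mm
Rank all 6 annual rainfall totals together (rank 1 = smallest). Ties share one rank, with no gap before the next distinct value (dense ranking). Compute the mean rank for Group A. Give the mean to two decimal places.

Sorted (ascending): 704, 848, 848, 848, 1022, 1022
The 3 values of 848 share dense rank 2.
The 2 values of 1022 share dense rank 3.
Remaining distinct values take the next consecutive integers.
Group A values → pooled ranks: 848→2, 848→2
Mean rank = (2 + 2) / 2 = 2.00

2.00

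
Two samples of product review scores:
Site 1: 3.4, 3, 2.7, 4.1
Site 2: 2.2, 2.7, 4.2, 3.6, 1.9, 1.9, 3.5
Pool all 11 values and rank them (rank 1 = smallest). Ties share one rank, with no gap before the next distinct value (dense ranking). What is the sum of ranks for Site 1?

Sorted (ascending): 1.9, 1.9, 2.2, 2.7, 2.7, 3, 3.4, 3.5, 3.6, 4.1, 4.2
The 2 values of 1.9 share dense rank 1.
The 2 values of 2.7 share dense rank 3.
Remaining distinct values take the next consecutive integers.
Site 1 values → pooled ranks: 3.4→5, 3→4, 2.7→3, 4.1→8
Rank sum = 5 + 4 + 3 + 8 = 20

20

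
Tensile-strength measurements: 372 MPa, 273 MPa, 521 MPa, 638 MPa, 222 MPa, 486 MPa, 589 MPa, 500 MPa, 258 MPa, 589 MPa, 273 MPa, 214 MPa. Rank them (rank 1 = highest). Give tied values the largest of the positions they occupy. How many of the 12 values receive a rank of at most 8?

7

Sorted (descending): 638, 589, 589, 521, 500, 486, 372, 273, 273, 258, 222, 214
The 2 values of 589 occupy positions 2–3 → each gets rank 3.
The 2 values of 273 occupy positions 8–9 → each gets rank 9.
Ranks ≤ 8: {1, 3, 3, 4, 5, 6, 7} → 7 values.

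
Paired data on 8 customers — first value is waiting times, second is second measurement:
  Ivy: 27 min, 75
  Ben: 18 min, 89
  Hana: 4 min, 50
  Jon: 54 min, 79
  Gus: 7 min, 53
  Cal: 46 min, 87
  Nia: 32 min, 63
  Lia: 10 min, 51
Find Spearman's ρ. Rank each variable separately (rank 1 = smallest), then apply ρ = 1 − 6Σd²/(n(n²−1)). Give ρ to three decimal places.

Ranks of variable 1: 5, 4, 1, 8, 2, 7, 6, 3
Ranks of variable 2: 5, 8, 1, 6, 3, 7, 4, 2
d = r₁ − r₂: 0, -4, 0, 2, -1, 0, 2, 1
d²: 0, 16, 0, 4, 1, 0, 4, 1; Σd² = 26
ρ = 1 − 6·26/(8·63) = 1 − 156/504 = 0.690

0.690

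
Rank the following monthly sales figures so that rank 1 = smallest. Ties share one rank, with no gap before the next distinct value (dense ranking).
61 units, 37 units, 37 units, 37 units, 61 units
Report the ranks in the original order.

2, 1, 1, 1, 2

Sorted (ascending): 37, 37, 37, 61, 61
The 3 values of 37 share dense rank 1.
The 2 values of 61 share dense rank 2.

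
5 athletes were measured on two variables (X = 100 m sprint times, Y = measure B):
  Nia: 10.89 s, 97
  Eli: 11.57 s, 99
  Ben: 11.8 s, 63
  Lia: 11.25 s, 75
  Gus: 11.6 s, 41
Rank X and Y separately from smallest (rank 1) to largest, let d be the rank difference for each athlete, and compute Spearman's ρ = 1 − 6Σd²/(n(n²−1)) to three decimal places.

-0.600

Ranks of variable 1: 1, 3, 5, 2, 4
Ranks of variable 2: 4, 5, 2, 3, 1
d = r₁ − r₂: -3, -2, 3, -1, 3
d²: 9, 4, 9, 1, 9; Σd² = 32
ρ = 1 − 6·32/(5·24) = 1 − 192/120 = -0.600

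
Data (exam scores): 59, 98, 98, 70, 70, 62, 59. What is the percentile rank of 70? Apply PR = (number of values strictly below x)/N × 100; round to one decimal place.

N = 7.
Strictly below 70: 3. Equal to 70: 2.
PR = 3/7 × 100 = 42.9

42.9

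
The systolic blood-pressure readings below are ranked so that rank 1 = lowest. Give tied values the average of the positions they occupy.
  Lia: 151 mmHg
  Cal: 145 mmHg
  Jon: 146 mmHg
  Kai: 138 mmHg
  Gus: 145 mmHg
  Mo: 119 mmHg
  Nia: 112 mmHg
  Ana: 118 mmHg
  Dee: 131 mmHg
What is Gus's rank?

6.5

Sorted (ascending): 112, 118, 119, 131, 138, 145, 145, 146, 151
The 2 values of 145 occupy positions 6–7 → average rank (6+7)/2 = 6.5.
Gus has value 145 mmHg → rank 6.5.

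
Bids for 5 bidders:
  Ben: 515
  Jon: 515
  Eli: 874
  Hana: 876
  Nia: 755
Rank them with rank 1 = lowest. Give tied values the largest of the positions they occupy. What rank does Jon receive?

2

Sorted (ascending): 515, 515, 755, 874, 876
The 2 values of 515 occupy positions 1–2 → each gets rank 2.
Jon has value 515 → rank 2.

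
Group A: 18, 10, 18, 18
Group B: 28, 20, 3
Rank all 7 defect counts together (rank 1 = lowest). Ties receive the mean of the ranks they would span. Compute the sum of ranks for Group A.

14

Sorted (ascending): 3, 10, 18, 18, 18, 20, 28
The 3 values of 18 occupy positions 3–5 → average rank 4.
Group A values → pooled ranks: 18→4, 10→2, 18→4, 18→4
Rank sum = 4 + 2 + 4 + 4 = 14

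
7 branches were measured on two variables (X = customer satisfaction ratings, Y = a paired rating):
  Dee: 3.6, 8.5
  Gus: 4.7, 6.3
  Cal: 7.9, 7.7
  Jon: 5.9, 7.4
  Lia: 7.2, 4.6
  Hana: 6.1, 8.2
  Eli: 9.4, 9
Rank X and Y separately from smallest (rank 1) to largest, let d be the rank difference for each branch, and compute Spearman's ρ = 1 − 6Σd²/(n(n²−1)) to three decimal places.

0.179

Ranks of variable 1: 1, 2, 6, 3, 5, 4, 7
Ranks of variable 2: 6, 2, 4, 3, 1, 5, 7
d = r₁ − r₂: -5, 0, 2, 0, 4, -1, 0
d²: 25, 0, 4, 0, 16, 1, 0; Σd² = 46
ρ = 1 − 6·46/(7·48) = 1 − 276/336 = 0.179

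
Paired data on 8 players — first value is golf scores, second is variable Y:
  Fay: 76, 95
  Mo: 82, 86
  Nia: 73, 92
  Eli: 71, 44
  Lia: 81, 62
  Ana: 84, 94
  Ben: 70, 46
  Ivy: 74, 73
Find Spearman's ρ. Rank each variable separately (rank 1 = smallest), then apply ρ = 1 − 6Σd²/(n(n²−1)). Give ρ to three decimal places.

0.595

Ranks of variable 1: 5, 7, 3, 2, 6, 8, 1, 4
Ranks of variable 2: 8, 5, 6, 1, 3, 7, 2, 4
d = r₁ − r₂: -3, 2, -3, 1, 3, 1, -1, 0
d²: 9, 4, 9, 1, 9, 1, 1, 0; Σd² = 34
ρ = 1 − 6·34/(8·63) = 1 − 204/504 = 0.595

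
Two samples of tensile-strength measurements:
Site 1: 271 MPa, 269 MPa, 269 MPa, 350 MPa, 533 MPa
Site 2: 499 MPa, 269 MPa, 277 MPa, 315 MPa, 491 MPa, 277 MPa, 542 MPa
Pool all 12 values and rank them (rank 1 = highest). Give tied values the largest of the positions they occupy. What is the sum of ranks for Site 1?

40

Sorted (descending): 542, 533, 499, 491, 350, 315, 277, 277, 271, 269, 269, 269
The 2 values of 277 occupy positions 7–8 → each gets rank 8.
The 3 values of 269 occupy positions 10–12 → each gets rank 12.
Site 1 values → pooled ranks: 271→9, 269→12, 269→12, 350→5, 533→2
Rank sum = 9 + 12 + 12 + 5 + 2 = 40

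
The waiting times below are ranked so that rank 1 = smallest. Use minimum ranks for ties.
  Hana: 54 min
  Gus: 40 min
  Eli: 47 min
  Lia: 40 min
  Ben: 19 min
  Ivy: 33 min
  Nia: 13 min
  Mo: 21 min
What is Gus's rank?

Sorted (ascending): 13, 19, 21, 33, 40, 40, 47, 54
The 2 values of 40 occupy positions 5–6 → each gets rank 5.
Gus has value 40 min → rank 5.

5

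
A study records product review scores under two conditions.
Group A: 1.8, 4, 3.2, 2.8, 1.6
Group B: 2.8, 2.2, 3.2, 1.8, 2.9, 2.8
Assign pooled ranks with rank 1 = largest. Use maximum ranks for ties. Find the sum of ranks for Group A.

32

Sorted (descending): 4, 3.2, 3.2, 2.9, 2.8, 2.8, 2.8, 2.2, 1.8, 1.8, 1.6
The 2 values of 3.2 occupy positions 2–3 → each gets rank 3.
The 3 values of 2.8 occupy positions 5–7 → each gets rank 7.
The 2 values of 1.8 occupy positions 9–10 → each gets rank 10.
Group A values → pooled ranks: 1.8→10, 4→1, 3.2→3, 2.8→7, 1.6→11
Rank sum = 10 + 1 + 3 + 7 + 11 = 32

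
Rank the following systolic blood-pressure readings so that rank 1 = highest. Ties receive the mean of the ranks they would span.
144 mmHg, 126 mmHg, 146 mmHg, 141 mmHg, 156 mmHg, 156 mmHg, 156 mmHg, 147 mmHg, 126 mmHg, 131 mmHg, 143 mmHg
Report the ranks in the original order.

6, 10.5, 5, 8, 2, 2, 2, 4, 10.5, 9, 7

Sorted (descending): 156, 156, 156, 147, 146, 144, 143, 141, 131, 126, 126
The 3 values of 156 occupy positions 1–3 → average rank 2.
The 2 values of 126 occupy positions 10–11 → average rank (10+11)/2 = 10.5.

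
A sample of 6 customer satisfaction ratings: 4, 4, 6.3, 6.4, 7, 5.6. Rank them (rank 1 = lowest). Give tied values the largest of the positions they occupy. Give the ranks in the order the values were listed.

2, 2, 4, 5, 6, 3

Sorted (ascending): 4, 4, 5.6, 6.3, 6.4, 7
The 2 values of 4 occupy positions 1–2 → each gets rank 2.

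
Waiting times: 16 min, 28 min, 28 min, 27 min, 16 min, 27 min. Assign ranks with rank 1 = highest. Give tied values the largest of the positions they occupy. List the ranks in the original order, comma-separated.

6, 2, 2, 4, 6, 4

Sorted (descending): 28, 28, 27, 27, 16, 16
The 2 values of 28 occupy positions 1–2 → each gets rank 2.
The 2 values of 27 occupy positions 3–4 → each gets rank 4.
The 2 values of 16 occupy positions 5–6 → each gets rank 6.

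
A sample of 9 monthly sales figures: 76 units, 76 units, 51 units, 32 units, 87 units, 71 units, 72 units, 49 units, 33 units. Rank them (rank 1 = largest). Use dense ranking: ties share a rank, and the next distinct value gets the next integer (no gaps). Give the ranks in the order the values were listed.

Sorted (descending): 87, 76, 76, 72, 71, 51, 49, 33, 32
The 2 values of 76 share dense rank 2.
Remaining distinct values take the next consecutive integers.

2, 2, 5, 8, 1, 4, 3, 6, 7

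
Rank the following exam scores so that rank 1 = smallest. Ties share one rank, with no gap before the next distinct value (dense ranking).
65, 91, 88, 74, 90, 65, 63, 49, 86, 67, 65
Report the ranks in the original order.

3, 9, 7, 5, 8, 3, 2, 1, 6, 4, 3

Sorted (ascending): 49, 63, 65, 65, 65, 67, 74, 86, 88, 90, 91
The 3 values of 65 share dense rank 3.
Remaining distinct values take the next consecutive integers.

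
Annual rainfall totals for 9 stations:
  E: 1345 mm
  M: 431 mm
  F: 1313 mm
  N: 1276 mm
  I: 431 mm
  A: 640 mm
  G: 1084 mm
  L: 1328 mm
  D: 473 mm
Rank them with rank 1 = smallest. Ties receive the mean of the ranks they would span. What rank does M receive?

Sorted (ascending): 431, 431, 473, 640, 1084, 1276, 1313, 1328, 1345
The 2 values of 431 occupy positions 1–2 → average rank (1+2)/2 = 1.5.
M has value 431 mm → rank 1.5.

1.5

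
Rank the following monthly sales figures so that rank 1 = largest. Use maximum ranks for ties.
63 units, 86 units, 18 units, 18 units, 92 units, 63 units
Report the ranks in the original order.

Sorted (descending): 92, 86, 63, 63, 18, 18
The 2 values of 63 occupy positions 3–4 → each gets rank 4.
The 2 values of 18 occupy positions 5–6 → each gets rank 6.

4, 2, 6, 6, 1, 4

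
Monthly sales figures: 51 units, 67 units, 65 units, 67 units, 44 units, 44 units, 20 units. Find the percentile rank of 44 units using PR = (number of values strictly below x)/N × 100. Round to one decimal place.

N = 7.
Strictly below 44: 1. Equal to 44: 2.
PR = 1/7 × 100 = 14.3

14.3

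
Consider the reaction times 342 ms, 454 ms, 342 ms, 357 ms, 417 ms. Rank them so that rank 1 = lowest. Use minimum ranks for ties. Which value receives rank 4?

417

Sorted (ascending): 342, 342, 357, 417, 454
The 2 values of 342 occupy positions 1–2 → each gets rank 1.
Rank 4 → value 417.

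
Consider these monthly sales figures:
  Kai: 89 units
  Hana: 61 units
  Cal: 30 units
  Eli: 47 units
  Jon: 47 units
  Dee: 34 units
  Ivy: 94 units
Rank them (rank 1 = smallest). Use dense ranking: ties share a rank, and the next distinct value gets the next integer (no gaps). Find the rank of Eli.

Sorted (ascending): 30, 34, 47, 47, 61, 89, 94
The 2 values of 47 share dense rank 3.
Remaining distinct values take the next consecutive integers.
Eli has value 47 units → rank 3.

3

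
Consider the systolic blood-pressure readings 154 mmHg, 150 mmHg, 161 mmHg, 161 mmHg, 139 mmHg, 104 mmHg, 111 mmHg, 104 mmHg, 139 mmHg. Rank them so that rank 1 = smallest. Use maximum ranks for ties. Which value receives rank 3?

Sorted (ascending): 104, 104, 111, 139, 139, 150, 154, 161, 161
The 2 values of 104 occupy positions 1–2 → each gets rank 2.
The 2 values of 139 occupy positions 4–5 → each gets rank 5.
The 2 values of 161 occupy positions 8–9 → each gets rank 9.
Rank 3 → value 111.

111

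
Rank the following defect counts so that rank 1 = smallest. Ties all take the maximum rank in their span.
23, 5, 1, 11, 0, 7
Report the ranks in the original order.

Sorted (ascending): 0, 1, 5, 7, 11, 23
No ties — each value takes its position as its rank.

6, 3, 2, 5, 1, 4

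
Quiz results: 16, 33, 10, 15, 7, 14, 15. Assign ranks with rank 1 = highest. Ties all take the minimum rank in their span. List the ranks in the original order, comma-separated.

Sorted (descending): 33, 16, 15, 15, 14, 10, 7
The 2 values of 15 occupy positions 3–4 → each gets rank 3.

2, 1, 6, 3, 7, 5, 3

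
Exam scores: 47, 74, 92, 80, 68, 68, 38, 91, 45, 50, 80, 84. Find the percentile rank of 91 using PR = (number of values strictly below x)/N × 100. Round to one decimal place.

83.3

N = 12.
Strictly below 91: 10. Equal to 91: 1.
PR = 10/12 × 100 = 83.3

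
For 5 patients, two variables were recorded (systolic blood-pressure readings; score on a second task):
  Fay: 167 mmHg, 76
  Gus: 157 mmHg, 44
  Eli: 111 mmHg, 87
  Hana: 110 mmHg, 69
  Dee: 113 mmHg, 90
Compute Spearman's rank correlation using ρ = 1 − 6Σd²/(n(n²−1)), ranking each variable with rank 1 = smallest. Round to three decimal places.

-0.100

Ranks of variable 1: 5, 4, 2, 1, 3
Ranks of variable 2: 3, 1, 4, 2, 5
d = r₁ − r₂: 2, 3, -2, -1, -2
d²: 4, 9, 4, 1, 4; Σd² = 22
ρ = 1 − 6·22/(5·24) = 1 − 132/120 = -0.100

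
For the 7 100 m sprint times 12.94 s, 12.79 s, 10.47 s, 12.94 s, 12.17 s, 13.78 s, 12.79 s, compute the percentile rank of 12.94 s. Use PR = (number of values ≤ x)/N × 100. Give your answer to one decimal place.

N = 7.
Strictly below 12.94: 4. Equal to 12.94: 2.
PR = 6/7 × 100 = 85.7

85.7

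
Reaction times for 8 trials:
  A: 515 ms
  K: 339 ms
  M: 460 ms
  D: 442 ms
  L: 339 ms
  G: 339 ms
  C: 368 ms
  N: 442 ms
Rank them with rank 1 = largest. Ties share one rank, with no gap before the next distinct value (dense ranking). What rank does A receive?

Sorted (descending): 515, 460, 442, 442, 368, 339, 339, 339
The 2 values of 442 share dense rank 3.
The 3 values of 339 share dense rank 5.
Remaining distinct values take the next consecutive integers.
A has value 515 ms → rank 1.

1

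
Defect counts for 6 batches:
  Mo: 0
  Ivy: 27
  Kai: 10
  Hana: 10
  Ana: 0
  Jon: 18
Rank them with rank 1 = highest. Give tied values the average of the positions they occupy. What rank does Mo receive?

Sorted (descending): 27, 18, 10, 10, 0, 0
The 2 values of 10 occupy positions 3–4 → average rank (3+4)/2 = 3.5.
The 2 values of 0 occupy positions 5–6 → average rank (5+6)/2 = 5.5.
Mo has value 0 → rank 5.5.

5.5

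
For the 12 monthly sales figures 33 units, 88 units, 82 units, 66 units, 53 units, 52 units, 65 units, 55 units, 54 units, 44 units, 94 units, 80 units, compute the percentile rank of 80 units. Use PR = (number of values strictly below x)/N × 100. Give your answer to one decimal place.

N = 12.
Strictly below 80: 8. Equal to 80: 1.
PR = 8/12 × 100 = 66.7

66.7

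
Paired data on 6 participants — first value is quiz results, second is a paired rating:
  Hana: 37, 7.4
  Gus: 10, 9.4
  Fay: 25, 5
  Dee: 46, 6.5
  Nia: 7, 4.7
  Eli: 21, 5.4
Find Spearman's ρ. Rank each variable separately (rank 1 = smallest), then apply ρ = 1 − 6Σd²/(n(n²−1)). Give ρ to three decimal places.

0.314

Ranks of variable 1: 5, 2, 4, 6, 1, 3
Ranks of variable 2: 5, 6, 2, 4, 1, 3
d = r₁ − r₂: 0, -4, 2, 2, 0, 0
d²: 0, 16, 4, 4, 0, 0; Σd² = 24
ρ = 1 − 6·24/(6·35) = 1 − 144/210 = 0.314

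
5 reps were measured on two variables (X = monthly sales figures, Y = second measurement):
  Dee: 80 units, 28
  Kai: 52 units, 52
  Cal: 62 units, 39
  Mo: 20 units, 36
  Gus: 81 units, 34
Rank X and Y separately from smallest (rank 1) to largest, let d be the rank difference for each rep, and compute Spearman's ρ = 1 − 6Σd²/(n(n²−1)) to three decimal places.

Ranks of variable 1: 4, 2, 3, 1, 5
Ranks of variable 2: 1, 5, 4, 3, 2
d = r₁ − r₂: 3, -3, -1, -2, 3
d²: 9, 9, 1, 4, 9; Σd² = 32
ρ = 1 − 6·32/(5·24) = 1 − 192/120 = -0.600

-0.600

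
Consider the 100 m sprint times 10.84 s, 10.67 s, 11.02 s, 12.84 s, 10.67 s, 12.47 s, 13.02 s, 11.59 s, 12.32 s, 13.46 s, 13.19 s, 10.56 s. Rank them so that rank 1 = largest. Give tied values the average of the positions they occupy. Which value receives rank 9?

10.84

Sorted (descending): 13.46, 13.19, 13.02, 12.84, 12.47, 12.32, 11.59, 11.02, 10.84, 10.67, 10.67, 10.56
The 2 values of 10.67 occupy positions 10–11 → average rank (10+11)/2 = 10.5.
Rank 9 → value 10.84.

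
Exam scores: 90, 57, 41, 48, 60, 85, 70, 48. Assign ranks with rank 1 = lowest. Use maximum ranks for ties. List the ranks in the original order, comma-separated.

Sorted (ascending): 41, 48, 48, 57, 60, 70, 85, 90
The 2 values of 48 occupy positions 2–3 → each gets rank 3.

8, 4, 1, 3, 5, 7, 6, 3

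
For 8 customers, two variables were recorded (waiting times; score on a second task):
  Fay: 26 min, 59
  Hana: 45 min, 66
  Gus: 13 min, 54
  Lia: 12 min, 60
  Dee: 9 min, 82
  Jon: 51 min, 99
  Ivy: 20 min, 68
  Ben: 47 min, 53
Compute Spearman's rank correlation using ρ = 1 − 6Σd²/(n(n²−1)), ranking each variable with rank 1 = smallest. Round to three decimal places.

-0.024

Ranks of variable 1: 5, 6, 3, 2, 1, 8, 4, 7
Ranks of variable 2: 3, 5, 2, 4, 7, 8, 6, 1
d = r₁ − r₂: 2, 1, 1, -2, -6, 0, -2, 6
d²: 4, 1, 1, 4, 36, 0, 4, 36; Σd² = 86
ρ = 1 − 6·86/(8·63) = 1 − 516/504 = -0.024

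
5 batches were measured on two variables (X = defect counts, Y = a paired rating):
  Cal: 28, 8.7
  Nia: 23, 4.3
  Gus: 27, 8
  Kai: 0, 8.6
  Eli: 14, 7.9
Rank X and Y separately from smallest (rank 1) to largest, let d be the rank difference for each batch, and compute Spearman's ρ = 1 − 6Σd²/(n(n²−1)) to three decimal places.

0.300

Ranks of variable 1: 5, 3, 4, 1, 2
Ranks of variable 2: 5, 1, 3, 4, 2
d = r₁ − r₂: 0, 2, 1, -3, 0
d²: 0, 4, 1, 9, 0; Σd² = 14
ρ = 1 − 6·14/(5·24) = 1 − 84/120 = 0.300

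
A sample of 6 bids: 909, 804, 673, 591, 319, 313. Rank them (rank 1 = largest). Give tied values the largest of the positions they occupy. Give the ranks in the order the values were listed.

1, 2, 3, 4, 5, 6

Sorted (descending): 909, 804, 673, 591, 319, 313
No ties — each value takes its position as its rank.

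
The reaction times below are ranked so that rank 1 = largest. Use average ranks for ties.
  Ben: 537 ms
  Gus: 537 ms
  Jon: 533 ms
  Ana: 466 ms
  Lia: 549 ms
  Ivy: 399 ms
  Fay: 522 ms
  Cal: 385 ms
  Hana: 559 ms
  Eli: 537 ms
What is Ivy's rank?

Sorted (descending): 559, 549, 537, 537, 537, 533, 522, 466, 399, 385
The 3 values of 537 occupy positions 3–5 → average rank 4.
Ivy has value 399 ms → rank 9.

9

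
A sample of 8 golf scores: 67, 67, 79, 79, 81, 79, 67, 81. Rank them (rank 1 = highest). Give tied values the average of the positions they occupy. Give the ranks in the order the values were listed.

7, 7, 4, 4, 1.5, 4, 7, 1.5

Sorted (descending): 81, 81, 79, 79, 79, 67, 67, 67
The 2 values of 81 occupy positions 1–2 → average rank (1+2)/2 = 1.5.
The 3 values of 79 occupy positions 3–5 → average rank 4.
The 3 values of 67 occupy positions 6–8 → average rank 7.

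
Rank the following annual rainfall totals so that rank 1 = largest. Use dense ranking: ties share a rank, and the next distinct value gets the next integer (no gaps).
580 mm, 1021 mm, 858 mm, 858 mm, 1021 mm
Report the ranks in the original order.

3, 1, 2, 2, 1

Sorted (descending): 1021, 1021, 858, 858, 580
The 2 values of 1021 share dense rank 1.
The 2 values of 858 share dense rank 2.
Remaining distinct values take the next consecutive integers.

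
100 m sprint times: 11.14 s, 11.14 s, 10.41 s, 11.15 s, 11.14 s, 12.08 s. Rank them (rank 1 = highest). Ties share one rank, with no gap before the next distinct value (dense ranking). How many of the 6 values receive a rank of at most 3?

Sorted (descending): 12.08, 11.15, 11.14, 11.14, 11.14, 10.41
The 3 values of 11.14 share dense rank 3.
Remaining distinct values take the next consecutive integers.
Ranks ≤ 3: {1, 2, 3, 3, 3} → 5 values.

5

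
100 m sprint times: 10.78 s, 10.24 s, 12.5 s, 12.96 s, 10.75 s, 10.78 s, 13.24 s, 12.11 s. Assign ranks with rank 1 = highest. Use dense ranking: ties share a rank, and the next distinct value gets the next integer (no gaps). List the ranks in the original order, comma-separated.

5, 7, 3, 2, 6, 5, 1, 4

Sorted (descending): 13.24, 12.96, 12.5, 12.11, 10.78, 10.78, 10.75, 10.24
The 2 values of 10.78 share dense rank 5.
Remaining distinct values take the next consecutive integers.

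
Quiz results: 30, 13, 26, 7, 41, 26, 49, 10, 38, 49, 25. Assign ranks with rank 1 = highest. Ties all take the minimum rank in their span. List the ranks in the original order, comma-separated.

5, 9, 6, 11, 3, 6, 1, 10, 4, 1, 8

Sorted (descending): 49, 49, 41, 38, 30, 26, 26, 25, 13, 10, 7
The 2 values of 49 occupy positions 1–2 → each gets rank 1.
The 2 values of 26 occupy positions 6–7 → each gets rank 6.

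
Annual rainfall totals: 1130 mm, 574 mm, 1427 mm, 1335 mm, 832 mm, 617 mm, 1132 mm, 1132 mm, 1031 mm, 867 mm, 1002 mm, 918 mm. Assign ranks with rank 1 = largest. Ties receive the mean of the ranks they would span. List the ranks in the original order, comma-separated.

Sorted (descending): 1427, 1335, 1132, 1132, 1130, 1031, 1002, 918, 867, 832, 617, 574
The 2 values of 1132 occupy positions 3–4 → average rank (3+4)/2 = 3.5.

5, 12, 1, 2, 10, 11, 3.5, 3.5, 6, 9, 7, 8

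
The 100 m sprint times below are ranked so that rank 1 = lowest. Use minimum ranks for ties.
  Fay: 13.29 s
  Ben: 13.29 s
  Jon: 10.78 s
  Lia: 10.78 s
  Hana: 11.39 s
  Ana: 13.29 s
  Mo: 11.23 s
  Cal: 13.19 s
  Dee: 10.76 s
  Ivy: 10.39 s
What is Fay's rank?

8

Sorted (ascending): 10.39, 10.76, 10.78, 10.78, 11.23, 11.39, 13.19, 13.29, 13.29, 13.29
The 2 values of 10.78 occupy positions 3–4 → each gets rank 3.
The 3 values of 13.29 occupy positions 8–10 → each gets rank 8.
Fay has value 13.29 s → rank 8.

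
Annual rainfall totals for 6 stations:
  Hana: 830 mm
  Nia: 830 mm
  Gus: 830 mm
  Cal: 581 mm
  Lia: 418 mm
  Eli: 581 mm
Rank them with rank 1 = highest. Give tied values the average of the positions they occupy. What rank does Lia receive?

Sorted (descending): 830, 830, 830, 581, 581, 418
The 3 values of 830 occupy positions 1–3 → average rank 2.
The 2 values of 581 occupy positions 4–5 → average rank (4+5)/2 = 4.5.
Lia has value 418 mm → rank 6.

6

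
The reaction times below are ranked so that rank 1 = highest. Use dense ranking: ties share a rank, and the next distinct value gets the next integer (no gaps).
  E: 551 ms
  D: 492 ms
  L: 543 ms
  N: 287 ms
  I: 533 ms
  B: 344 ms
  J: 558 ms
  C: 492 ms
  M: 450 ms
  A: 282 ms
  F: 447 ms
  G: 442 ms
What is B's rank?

9

Sorted (descending): 558, 551, 543, 533, 492, 492, 450, 447, 442, 344, 287, 282
The 2 values of 492 share dense rank 5.
Remaining distinct values take the next consecutive integers.
B has value 344 ms → rank 9.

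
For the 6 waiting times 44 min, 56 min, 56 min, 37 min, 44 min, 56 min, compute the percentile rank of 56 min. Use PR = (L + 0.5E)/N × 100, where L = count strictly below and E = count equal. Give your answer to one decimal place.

N = 6.
Strictly below 56: 3. Equal to 56: 3.
PR = (3 + 0.5·3)/6 × 100 = 75.0

75.0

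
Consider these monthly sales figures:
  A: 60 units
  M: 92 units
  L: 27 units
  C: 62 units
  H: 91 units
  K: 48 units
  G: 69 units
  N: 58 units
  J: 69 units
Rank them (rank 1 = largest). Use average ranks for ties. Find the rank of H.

Sorted (descending): 92, 91, 69, 69, 62, 60, 58, 48, 27
The 2 values of 69 occupy positions 3–4 → average rank (3+4)/2 = 3.5.
H has value 91 units → rank 2.

2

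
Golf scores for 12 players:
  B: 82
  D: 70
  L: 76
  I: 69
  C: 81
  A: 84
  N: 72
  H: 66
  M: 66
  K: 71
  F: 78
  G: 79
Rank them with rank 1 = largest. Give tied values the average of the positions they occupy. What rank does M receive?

11.5

Sorted (descending): 84, 82, 81, 79, 78, 76, 72, 71, 70, 69, 66, 66
The 2 values of 66 occupy positions 11–12 → average rank (11+12)/2 = 11.5.
M has value 66 → rank 11.5.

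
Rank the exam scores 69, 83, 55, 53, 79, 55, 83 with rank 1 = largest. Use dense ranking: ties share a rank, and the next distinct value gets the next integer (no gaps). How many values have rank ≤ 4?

6

Sorted (descending): 83, 83, 79, 69, 55, 55, 53
The 2 values of 83 share dense rank 1.
The 2 values of 55 share dense rank 4.
Remaining distinct values take the next consecutive integers.
Ranks ≤ 4: {1, 1, 2, 3, 4, 4} → 6 values.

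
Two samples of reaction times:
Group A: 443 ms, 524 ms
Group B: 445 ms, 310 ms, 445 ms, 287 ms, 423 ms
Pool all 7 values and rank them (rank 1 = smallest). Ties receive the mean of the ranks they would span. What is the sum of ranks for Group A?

Sorted (ascending): 287, 310, 423, 443, 445, 445, 524
The 2 values of 445 occupy positions 5–6 → average rank (5+6)/2 = 5.5.
Group A values → pooled ranks: 443→4, 524→7
Rank sum = 4 + 7 = 11

11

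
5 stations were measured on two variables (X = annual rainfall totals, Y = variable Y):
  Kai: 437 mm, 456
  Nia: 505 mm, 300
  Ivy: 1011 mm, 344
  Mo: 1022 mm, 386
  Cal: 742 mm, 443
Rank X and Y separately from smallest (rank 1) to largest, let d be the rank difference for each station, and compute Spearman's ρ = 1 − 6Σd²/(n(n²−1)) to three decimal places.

-0.300

Ranks of variable 1: 1, 2, 4, 5, 3
Ranks of variable 2: 5, 1, 2, 3, 4
d = r₁ − r₂: -4, 1, 2, 2, -1
d²: 16, 1, 4, 4, 1; Σd² = 26
ρ = 1 − 6·26/(5·24) = 1 − 156/120 = -0.300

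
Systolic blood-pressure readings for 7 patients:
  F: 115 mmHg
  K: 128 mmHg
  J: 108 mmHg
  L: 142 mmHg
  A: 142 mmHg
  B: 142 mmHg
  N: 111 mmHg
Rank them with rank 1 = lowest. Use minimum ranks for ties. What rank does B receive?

Sorted (ascending): 108, 111, 115, 128, 142, 142, 142
The 3 values of 142 occupy positions 5–7 → each gets rank 5.
B has value 142 mmHg → rank 5.

5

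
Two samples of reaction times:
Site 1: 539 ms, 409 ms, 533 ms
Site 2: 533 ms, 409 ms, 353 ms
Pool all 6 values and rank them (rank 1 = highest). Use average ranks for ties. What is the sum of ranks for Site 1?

Sorted (descending): 539, 533, 533, 409, 409, 353
The 2 values of 533 occupy positions 2–3 → average rank (2+3)/2 = 2.5.
The 2 values of 409 occupy positions 4–5 → average rank (4+5)/2 = 4.5.
Site 1 values → pooled ranks: 539→1, 409→4.5, 533→2.5
Rank sum = 1 + 4.5 + 2.5 = 8

8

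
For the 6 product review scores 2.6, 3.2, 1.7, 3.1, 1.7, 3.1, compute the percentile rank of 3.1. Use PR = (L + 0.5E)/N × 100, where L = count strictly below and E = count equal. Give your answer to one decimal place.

66.7

N = 6.
Strictly below 3.1: 3. Equal to 3.1: 2.
PR = (3 + 0.5·2)/6 × 100 = 66.7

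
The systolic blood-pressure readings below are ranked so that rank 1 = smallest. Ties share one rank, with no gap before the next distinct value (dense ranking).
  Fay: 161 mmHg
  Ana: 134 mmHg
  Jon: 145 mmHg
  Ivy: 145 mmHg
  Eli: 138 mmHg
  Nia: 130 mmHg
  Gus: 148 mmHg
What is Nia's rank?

1

Sorted (ascending): 130, 134, 138, 145, 145, 148, 161
The 2 values of 145 share dense rank 4.
Remaining distinct values take the next consecutive integers.
Nia has value 130 mmHg → rank 1.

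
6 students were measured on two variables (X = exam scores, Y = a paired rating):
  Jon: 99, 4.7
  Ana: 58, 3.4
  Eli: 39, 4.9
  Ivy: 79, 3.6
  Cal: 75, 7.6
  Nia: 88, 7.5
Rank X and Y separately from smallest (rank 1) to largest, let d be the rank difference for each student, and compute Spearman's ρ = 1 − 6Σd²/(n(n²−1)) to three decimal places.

Ranks of variable 1: 6, 2, 1, 4, 3, 5
Ranks of variable 2: 3, 1, 4, 2, 6, 5
d = r₁ − r₂: 3, 1, -3, 2, -3, 0
d²: 9, 1, 9, 4, 9, 0; Σd² = 32
ρ = 1 − 6·32/(6·35) = 1 − 192/210 = 0.086

0.086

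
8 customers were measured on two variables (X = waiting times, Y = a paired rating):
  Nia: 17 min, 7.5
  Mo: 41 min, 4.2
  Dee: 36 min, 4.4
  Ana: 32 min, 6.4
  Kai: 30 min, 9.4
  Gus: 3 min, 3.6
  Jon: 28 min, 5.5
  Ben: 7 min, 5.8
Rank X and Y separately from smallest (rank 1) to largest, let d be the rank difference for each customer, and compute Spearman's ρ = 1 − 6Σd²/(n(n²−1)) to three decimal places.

-0.024

Ranks of variable 1: 3, 8, 7, 6, 5, 1, 4, 2
Ranks of variable 2: 7, 2, 3, 6, 8, 1, 4, 5
d = r₁ − r₂: -4, 6, 4, 0, -3, 0, 0, -3
d²: 16, 36, 16, 0, 9, 0, 0, 9; Σd² = 86
ρ = 1 − 6·86/(8·63) = 1 − 516/504 = -0.024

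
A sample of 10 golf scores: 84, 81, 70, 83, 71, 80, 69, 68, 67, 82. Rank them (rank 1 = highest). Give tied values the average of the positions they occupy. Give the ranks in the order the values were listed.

Sorted (descending): 84, 83, 82, 81, 80, 71, 70, 69, 68, 67
No ties — each value takes its position as its rank.

1, 4, 7, 2, 6, 5, 8, 9, 10, 3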